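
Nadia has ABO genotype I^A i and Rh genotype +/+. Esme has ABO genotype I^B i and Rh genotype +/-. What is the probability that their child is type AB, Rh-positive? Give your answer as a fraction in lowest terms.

1/4

ABO cross I^A i × I^B i → offspring phenotypes: 1/4 O, 1/4 A, 1/4 B, 1/4 AB.
Rh cross +/+ × +/- → 1 Rh+.
Independent loci: P(type AB, Rh-positive) = 1/4 × 1 = 1/4.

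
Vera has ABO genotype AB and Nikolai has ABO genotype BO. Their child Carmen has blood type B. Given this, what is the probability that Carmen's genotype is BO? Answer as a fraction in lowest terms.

1/2

Cross AB × BO → 1/4 AB, 1/4 AO, 1/4 BB, 1/4 BO.
Type-B genotypes among offspring: BB (1/4), BO (1/4); total 1/2.
P(BO | type B) = (1/4) / (1/2) = 1/2.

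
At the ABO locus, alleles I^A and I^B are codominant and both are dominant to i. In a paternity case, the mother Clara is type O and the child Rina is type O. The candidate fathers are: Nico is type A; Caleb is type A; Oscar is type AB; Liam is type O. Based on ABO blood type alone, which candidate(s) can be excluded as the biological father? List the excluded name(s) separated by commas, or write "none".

A candidate is excluded only if no genotype consistent with his phenotype could produce a type O child with a type O mother.
Oscar (type AB): no genotype consistent with that phenotype can produce a type-O child with a type-O mother.

Oscar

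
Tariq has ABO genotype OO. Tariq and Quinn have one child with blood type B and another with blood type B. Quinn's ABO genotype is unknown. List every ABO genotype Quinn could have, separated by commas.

AB, BB, BO

For each candidate genotype of Quinn, check whether crossing it with OO can produce every observed child phenotype.
  AA → possible child types {A} ✗
  AB → possible child types {A, B} ✓
  AO → possible child types {O, A} ✗
  BB → possible child types {B} ✓
  BO → possible child types {O, B} ✓
  OO → possible child types {O} ✗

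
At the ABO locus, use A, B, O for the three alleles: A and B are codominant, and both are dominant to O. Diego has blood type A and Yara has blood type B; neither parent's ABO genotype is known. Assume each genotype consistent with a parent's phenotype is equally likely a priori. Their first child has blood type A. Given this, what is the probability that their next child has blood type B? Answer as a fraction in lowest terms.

1/12

Possible genotypes: Diego ∈ {AA, AO}; Yara ∈ {BB, BO}.
Weight each parental genotype pair by prior × P(type-A child):
  AA × BO: posterior weight 2/3; P(next child type B) = 0.
  AO × BO: posterior weight 1/3; P(next child type B) = 1/4.
Weighted sum = 1/12.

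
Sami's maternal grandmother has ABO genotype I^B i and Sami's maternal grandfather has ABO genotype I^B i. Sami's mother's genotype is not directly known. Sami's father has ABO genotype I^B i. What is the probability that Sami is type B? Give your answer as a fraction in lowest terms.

3/4

Sami's mother's ABO genotype from I^B i × I^B i: 1/4 I^B I^B, 1/2 I^B i, 1/4 i i.
Crossing each possibility with the father I^B i and summing P(type B): 1/4·1 + 1/2·3/4 + 1/4·1/2 = 3/4.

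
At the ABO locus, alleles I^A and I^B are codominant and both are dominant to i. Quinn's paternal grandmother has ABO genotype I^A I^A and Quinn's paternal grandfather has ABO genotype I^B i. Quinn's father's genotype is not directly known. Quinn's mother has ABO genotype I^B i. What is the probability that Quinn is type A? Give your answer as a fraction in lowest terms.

Quinn's father's ABO genotype from I^A I^A × I^B i: 1/2 I^A I^B, 1/2 I^A i.
Crossing each possibility with the mother I^B i and summing P(type A): 1/2·1/4 + 1/2·1/4 = 1/4.

1/4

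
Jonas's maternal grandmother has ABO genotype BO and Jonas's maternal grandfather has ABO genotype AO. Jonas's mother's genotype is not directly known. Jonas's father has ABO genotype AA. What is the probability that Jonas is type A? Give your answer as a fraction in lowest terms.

3/4

Jonas's mother's ABO genotype from BO × AO: 1/4 AB, 1/4 AO, 1/4 BO, 1/4 OO.
Crossing each possibility with the father AA and summing P(type A): 1/4·1/2 + 1/4·1 + 1/4·1/2 + 1/4·1 = 3/4.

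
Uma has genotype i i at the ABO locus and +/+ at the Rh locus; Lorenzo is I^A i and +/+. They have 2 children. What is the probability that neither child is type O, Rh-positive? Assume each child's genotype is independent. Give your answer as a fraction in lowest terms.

ABO cross i i × I^A i → 1/2 O, 1/2 A.
Rh cross +/+ × +/+ → 1 Rh+; so P(type O, Rh-positive) = 1/2 × 1 = 1/2 per child.
P(not type O, Rh-positive) = 1/2 for one child; (1/2)^2 = 1/4.

1/4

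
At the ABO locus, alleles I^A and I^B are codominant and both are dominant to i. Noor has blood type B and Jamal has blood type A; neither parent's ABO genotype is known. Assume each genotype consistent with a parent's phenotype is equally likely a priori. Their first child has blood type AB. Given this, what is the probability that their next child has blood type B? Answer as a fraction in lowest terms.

Possible genotypes: Noor ∈ {I^B I^B, I^B i}; Jamal ∈ {I^A I^A, I^A i}.
Weight each parental genotype pair by prior × P(type-AB child):
  I^B I^B × I^A I^A: posterior weight 4/9; P(next child type B) = 0.
  I^B I^B × I^A i: posterior weight 2/9; P(next child type B) = 1/2.
  I^B i × I^A I^A: posterior weight 2/9; P(next child type B) = 0.
  I^B i × I^A i: posterior weight 1/9; P(next child type B) = 1/4.
Weighted sum = 5/36.

5/36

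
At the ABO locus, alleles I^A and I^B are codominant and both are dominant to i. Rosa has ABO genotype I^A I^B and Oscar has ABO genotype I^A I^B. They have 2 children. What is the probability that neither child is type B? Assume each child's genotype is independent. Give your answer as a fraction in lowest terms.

ABO cross I^A I^B × I^A I^B → 1/4 A, 1/4 B, 1/2 AB.
So P(type B) = 1/4 per child.
P(not type B) = 3/4 for one child; (3/4)^2 = 9/16.

9/16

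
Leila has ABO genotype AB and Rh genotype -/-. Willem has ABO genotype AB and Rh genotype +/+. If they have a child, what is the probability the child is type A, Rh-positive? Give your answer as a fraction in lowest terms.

ABO cross AB × AB → offspring phenotypes: 1/4 A, 1/4 B, 1/2 AB.
Rh cross -/- × +/+ → 1 Rh+.
Independent loci: P(type A, Rh-positive) = 1/4 × 1 = 1/4.

1/4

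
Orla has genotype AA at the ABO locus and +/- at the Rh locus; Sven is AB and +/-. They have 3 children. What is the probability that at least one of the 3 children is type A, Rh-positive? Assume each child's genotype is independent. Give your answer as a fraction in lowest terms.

387/512

ABO cross AA × AB → 1/2 A, 1/2 AB.
Rh cross +/- × +/- → 3/4 Rh+, 1/4 Rh-; so P(type A, Rh-positive) = 1/2 × 3/4 = 3/8 per child.
P(none) = (5/8)^3 = 125/512; P(at least one) = 1 − 125/512 = 387/512.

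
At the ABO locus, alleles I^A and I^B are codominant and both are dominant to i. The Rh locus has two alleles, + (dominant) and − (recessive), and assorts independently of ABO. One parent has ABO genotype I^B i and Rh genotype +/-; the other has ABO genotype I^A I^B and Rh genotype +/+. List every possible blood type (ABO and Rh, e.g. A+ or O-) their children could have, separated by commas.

Gametes from I^B i × I^A I^B give offspring ABO genotypes I^A I^B, I^A i, I^B I^B, I^B i, i.e. phenotypes A, B, AB.
Rh cross +/- × +/+ → phenotypes Rh+.
Combining independently: A+, B+, AB+.

A+, B+, AB+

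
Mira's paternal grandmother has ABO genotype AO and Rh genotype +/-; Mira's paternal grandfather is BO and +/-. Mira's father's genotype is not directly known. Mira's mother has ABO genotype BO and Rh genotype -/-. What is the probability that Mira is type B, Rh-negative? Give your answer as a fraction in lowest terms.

Mira's father's ABO genotype from AO × BO: 1/4 AB, 1/4 AO, 1/4 BO, 1/4 OO.
Crossing each possibility with the mother BO and summing P(type B): 1/4·1/2 + 1/4·1/4 + 1/4·3/4 + 1/4·1/2 = 1/2.
Similarly for Rh via the father's Rh distribution: P(Rh-) = 1/2.
Independent loci: 1/2 × 1/2 = 1/4.

1/4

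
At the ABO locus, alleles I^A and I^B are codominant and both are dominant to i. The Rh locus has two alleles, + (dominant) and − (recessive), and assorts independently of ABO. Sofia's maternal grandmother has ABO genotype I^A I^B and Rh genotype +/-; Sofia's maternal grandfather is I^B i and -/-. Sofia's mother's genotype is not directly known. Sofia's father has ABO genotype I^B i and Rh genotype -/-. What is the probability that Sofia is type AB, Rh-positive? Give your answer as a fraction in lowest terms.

1/32

Sofia's mother's ABO genotype from I^A I^B × I^B i: 1/4 I^A I^B, 1/4 I^A i, 1/4 I^B I^B, 1/4 I^B i.
Crossing each possibility with the father I^B i and summing P(type AB): 1/4·1/4 + 1/4·1/4 + 1/4·0 + 1/4·0 = 1/8.
Similarly for Rh via the mother's Rh distribution: P(Rh+) = 1/4.
Independent loci: 1/8 × 1/4 = 1/32.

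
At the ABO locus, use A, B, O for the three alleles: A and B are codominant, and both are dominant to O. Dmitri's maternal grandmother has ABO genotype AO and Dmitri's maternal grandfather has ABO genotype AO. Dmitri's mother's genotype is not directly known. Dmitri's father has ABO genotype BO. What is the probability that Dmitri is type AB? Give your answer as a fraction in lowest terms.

1/4

Dmitri's mother's ABO genotype from AO × AO: 1/4 AA, 1/2 AO, 1/4 OO.
Crossing each possibility with the father BO and summing P(type AB): 1/4·1/2 + 1/2·1/4 + 1/4·0 = 1/4.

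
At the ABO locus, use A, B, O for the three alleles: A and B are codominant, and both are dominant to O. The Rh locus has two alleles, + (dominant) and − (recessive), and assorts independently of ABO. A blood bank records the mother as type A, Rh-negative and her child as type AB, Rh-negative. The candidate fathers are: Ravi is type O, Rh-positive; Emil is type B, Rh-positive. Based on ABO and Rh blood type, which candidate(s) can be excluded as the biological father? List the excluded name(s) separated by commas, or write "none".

A candidate is excluded only if no genotype consistent with his phenotype could produce a type AB, Rh-negative child with a type A, Rh-negative mother.
Ravi (type O, Rh+): no genotype consistent with that phenotype can produce a type-AB Rh- child with a type-A mother.

Ravi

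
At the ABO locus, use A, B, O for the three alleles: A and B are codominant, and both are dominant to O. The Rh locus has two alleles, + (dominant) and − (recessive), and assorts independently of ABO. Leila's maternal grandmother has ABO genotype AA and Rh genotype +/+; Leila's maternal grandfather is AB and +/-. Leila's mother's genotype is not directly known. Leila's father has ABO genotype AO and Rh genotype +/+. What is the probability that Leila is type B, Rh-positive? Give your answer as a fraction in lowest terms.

Leila's mother's ABO genotype from AA × AB: 1/2 AA, 1/2 AB.
Crossing each possibility with the father AO and summing P(type B): 1/2·0 + 1/2·1/4 = 1/8.
Similarly for Rh via the mother's Rh distribution: P(Rh+) = 1.
Independent loci: 1/8 × 1 = 1/8.

1/8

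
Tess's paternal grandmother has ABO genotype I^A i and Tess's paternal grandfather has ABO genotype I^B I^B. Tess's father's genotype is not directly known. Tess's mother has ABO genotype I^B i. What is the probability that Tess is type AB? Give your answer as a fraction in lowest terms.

1/8

Tess's father's ABO genotype from I^A i × I^B I^B: 1/2 I^A I^B, 1/2 I^B i.
Crossing each possibility with the mother I^B i and summing P(type AB): 1/2·1/4 + 1/2·0 = 1/8.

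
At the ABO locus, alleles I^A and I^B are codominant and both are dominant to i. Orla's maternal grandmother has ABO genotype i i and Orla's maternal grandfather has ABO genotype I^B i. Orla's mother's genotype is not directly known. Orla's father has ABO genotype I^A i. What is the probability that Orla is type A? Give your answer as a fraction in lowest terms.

Orla's mother's ABO genotype from i i × I^B i: 1/2 I^B i, 1/2 i i.
Crossing each possibility with the father I^A i and summing P(type A): 1/2·1/4 + 1/2·1/2 = 3/8.

3/8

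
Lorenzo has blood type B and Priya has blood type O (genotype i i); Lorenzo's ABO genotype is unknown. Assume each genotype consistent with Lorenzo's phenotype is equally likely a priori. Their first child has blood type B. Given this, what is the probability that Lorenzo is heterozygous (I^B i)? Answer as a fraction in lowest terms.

Possible genotypes: Lorenzo ∈ {I^B I^B, I^B i}; Priya ∈ {i i}.
Weight each parental genotype pair by prior × P(type-B child):
  I^B I^B × i i: posterior weight 2/3.
  I^B i × i i: posterior weight 1/3.
Sum the posterior weight over pairs where Lorenzo is I^B i: 1/3.

1/3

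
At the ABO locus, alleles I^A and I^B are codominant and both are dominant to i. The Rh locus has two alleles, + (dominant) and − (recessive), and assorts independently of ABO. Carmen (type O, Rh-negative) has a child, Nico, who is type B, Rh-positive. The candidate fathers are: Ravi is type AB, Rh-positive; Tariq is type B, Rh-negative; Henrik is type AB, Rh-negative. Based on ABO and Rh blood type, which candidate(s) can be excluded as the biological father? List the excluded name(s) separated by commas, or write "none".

A candidate is excluded only if no genotype consistent with his phenotype could produce a type B, Rh-positive child with a type O, Rh-negative mother.
Tariq (type B, Rh-): no genotype consistent with that phenotype can produce a type-B Rh+ child with a type-O mother.
Henrik (type AB, Rh-): no genotype consistent with that phenotype can produce a type-B Rh+ child with a type-O mother.

Tariq, Henrik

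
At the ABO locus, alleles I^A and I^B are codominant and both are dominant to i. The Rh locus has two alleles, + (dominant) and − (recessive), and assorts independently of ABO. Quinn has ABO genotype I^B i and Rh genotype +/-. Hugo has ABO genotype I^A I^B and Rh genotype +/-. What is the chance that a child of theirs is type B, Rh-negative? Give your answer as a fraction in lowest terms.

1/8

ABO cross I^B i × I^A I^B → offspring phenotypes: 1/4 A, 1/2 B, 1/4 AB.
Rh cross +/- × +/- → 3/4 Rh+, 1/4 Rh-.
Independent loci: P(type B, Rh-negative) = 1/2 × 1/4 = 1/8.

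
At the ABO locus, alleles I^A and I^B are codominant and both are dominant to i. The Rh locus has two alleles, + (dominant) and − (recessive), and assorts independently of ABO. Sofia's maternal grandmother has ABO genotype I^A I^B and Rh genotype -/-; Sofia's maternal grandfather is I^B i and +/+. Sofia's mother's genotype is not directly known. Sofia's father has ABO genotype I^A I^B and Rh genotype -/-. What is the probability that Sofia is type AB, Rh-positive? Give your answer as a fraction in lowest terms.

Sofia's mother's ABO genotype from I^A I^B × I^B i: 1/4 I^A I^B, 1/4 I^A i, 1/4 I^B I^B, 1/4 I^B i.
Crossing each possibility with the father I^A I^B and summing P(type AB): 1/4·1/2 + 1/4·1/4 + 1/4·1/2 + 1/4·1/4 = 3/8.
Similarly for Rh via the mother's Rh distribution: P(Rh+) = 1/2.
Independent loci: 3/8 × 1/2 = 3/16.

3/16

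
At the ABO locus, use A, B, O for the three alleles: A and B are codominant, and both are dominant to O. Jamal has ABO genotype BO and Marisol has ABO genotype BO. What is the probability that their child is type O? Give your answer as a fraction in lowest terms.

ABO cross BO × BO → offspring phenotypes: 1/4 O, 3/4 B.
So P(type O) = 1/4.

1/4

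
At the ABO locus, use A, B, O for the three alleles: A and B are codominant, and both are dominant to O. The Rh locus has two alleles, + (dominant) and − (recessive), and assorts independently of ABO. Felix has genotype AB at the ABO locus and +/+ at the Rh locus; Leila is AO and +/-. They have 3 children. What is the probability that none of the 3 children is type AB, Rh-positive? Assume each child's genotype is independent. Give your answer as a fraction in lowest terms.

27/64

ABO cross AB × AO → 1/2 A, 1/4 B, 1/4 AB.
Rh cross +/+ × +/- → 1 Rh+; so P(type AB, Rh-positive) = 1/4 × 1 = 1/4 per child.
P(not type AB, Rh-positive) = 3/4 for one child; (3/4)^3 = 27/64.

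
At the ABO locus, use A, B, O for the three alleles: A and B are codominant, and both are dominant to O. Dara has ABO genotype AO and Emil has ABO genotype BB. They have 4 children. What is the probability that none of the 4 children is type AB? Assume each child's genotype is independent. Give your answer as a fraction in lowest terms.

1/16

ABO cross AO × BB → 1/2 B, 1/2 AB.
So P(type AB) = 1/2 per child.
P(not type AB) = 1/2 for one child; (1/2)^4 = 1/16.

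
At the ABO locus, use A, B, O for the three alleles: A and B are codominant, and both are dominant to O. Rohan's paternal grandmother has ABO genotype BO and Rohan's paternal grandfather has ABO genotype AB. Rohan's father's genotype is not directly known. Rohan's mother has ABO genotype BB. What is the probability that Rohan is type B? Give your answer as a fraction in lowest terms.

Rohan's father's ABO genotype from BO × AB: 1/4 AB, 1/4 AO, 1/4 BB, 1/4 BO.
Crossing each possibility with the mother BB and summing P(type B): 1/4·1/2 + 1/4·1/2 + 1/4·1 + 1/4·1 = 3/4.

3/4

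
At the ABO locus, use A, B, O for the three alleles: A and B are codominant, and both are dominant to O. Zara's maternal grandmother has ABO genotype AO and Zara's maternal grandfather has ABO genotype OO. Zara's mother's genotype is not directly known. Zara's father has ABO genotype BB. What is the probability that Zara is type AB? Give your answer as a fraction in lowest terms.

Zara's mother's ABO genotype from AO × OO: 1/2 AO, 1/2 OO.
Crossing each possibility with the father BB and summing P(type AB): 1/2·1/2 + 1/2·0 = 1/4.

1/4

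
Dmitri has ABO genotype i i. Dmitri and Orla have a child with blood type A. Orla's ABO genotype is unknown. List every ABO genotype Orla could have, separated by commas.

For each candidate genotype of Orla, check whether crossing it with i i can produce every observed child phenotype.
  I^A I^A → possible child types {A} ✓
  I^A I^B → possible child types {A, B} ✓
  I^A i → possible child types {O, A} ✓
  I^B I^B → possible child types {B} ✗
  I^B i → possible child types {O, B} ✗
  i i → possible child types {O} ✗

I^A I^A, I^A I^B, I^A i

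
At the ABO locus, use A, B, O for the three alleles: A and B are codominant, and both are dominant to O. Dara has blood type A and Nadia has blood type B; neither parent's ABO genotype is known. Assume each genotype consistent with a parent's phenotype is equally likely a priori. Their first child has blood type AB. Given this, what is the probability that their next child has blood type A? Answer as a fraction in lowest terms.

5/36

Possible genotypes: Dara ∈ {AA, AO}; Nadia ∈ {BB, BO}.
Weight each parental genotype pair by prior × P(type-AB child):
  AA × BB: posterior weight 4/9; P(next child type A) = 0.
  AA × BO: posterior weight 2/9; P(next child type A) = 1/2.
  AO × BB: posterior weight 2/9; P(next child type A) = 0.
  AO × BO: posterior weight 1/9; P(next child type A) = 1/4.
Weighted sum = 5/36.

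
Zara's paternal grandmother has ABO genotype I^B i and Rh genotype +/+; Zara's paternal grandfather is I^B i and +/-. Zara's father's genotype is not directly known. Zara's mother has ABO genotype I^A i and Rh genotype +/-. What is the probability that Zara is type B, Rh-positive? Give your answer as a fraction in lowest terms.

7/32

Zara's father's ABO genotype from I^B i × I^B i: 1/4 I^B I^B, 1/2 I^B i, 1/4 i i.
Crossing each possibility with the mother I^A i and summing P(type B): 1/4·1/2 + 1/2·1/4 + 1/4·0 = 1/4.
Similarly for Rh via the father's Rh distribution: P(Rh+) = 7/8.
Independent loci: 1/4 × 7/8 = 7/32.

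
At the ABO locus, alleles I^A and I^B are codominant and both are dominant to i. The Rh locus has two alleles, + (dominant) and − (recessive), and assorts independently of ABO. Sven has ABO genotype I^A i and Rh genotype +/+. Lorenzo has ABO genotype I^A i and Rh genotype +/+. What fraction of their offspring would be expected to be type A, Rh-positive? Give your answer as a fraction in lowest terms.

3/4

ABO cross I^A i × I^A i → offspring phenotypes: 1/4 O, 3/4 A.
Rh cross +/+ × +/+ → 1 Rh+.
Independent loci: P(type A, Rh-positive) = 3/4 × 1 = 3/4.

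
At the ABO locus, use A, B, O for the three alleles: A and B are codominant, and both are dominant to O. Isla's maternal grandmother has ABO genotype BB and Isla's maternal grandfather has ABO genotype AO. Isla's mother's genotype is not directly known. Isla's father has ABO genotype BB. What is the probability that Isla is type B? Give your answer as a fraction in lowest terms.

Isla's mother's ABO genotype from BB × AO: 1/2 AB, 1/2 BO.
Crossing each possibility with the father BB and summing P(type B): 1/2·1/2 + 1/2·1 = 3/4.

3/4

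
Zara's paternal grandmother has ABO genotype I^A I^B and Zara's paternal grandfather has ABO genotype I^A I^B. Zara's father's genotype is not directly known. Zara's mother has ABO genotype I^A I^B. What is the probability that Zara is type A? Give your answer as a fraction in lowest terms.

Zara's father's ABO genotype from I^A I^B × I^A I^B: 1/4 I^A I^A, 1/2 I^A I^B, 1/4 I^B I^B.
Crossing each possibility with the mother I^A I^B and summing P(type A): 1/4·1/2 + 1/2·1/4 + 1/4·0 = 1/4.

1/4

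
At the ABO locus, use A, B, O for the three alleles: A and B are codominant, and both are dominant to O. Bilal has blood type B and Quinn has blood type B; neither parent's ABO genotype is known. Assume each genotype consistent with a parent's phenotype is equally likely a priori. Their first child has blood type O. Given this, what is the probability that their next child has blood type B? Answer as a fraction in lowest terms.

3/4

Possible genotypes: Bilal ∈ {BB, BO}; Quinn ∈ {BB, BO}.
Weight each parental genotype pair by prior × P(type-O child):
  BO × BO: posterior weight 1; P(next child type B) = 3/4.
Weighted sum = 3/4.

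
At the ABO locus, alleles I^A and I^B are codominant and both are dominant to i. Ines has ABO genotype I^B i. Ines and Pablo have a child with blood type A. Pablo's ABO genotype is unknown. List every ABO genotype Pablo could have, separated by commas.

For each candidate genotype of Pablo, check whether crossing it with I^B i can produce every observed child phenotype.
  I^A I^A → possible child types {A, AB} ✓
  I^A I^B → possible child types {A, B, AB} ✓
  I^A i → possible child types {O, A, B, AB} ✓
  I^B I^B → possible child types {B} ✗
  I^B i → possible child types {O, B} ✗
  i i → possible child types {O, B} ✗

I^A I^A, I^A I^B, I^A i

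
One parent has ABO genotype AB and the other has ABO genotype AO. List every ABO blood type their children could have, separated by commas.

Gametes from AB × AO give offspring ABO genotypes AA, AB, AO, BO, i.e. phenotypes A, B, AB.

A, B, AB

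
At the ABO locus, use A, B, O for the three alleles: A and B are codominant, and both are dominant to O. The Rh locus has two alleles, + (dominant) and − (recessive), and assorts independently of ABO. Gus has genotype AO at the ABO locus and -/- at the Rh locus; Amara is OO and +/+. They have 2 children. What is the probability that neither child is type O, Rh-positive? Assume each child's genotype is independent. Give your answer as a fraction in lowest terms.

1/4

ABO cross AO × OO → 1/2 O, 1/2 A.
Rh cross -/- × +/+ → 1 Rh+; so P(type O, Rh-positive) = 1/2 × 1 = 1/2 per child.
P(not type O, Rh-positive) = 1/2 for one child; (1/2)^2 = 1/4.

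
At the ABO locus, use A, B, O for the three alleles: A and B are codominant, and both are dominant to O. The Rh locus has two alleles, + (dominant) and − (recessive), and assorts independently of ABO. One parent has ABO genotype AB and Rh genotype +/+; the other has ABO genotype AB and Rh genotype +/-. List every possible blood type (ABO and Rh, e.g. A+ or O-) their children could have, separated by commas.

Gametes from AB × AB give offspring ABO genotypes AA, AB, BB, i.e. phenotypes A, B, AB.
Rh cross +/+ × +/- → phenotypes Rh+.
Combining independently: A+, B+, AB+.

A+, B+, AB+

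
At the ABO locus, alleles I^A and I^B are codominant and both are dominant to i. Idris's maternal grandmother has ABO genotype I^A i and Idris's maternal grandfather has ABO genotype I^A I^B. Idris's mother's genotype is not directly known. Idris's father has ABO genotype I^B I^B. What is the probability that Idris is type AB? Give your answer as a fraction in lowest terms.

Idris's mother's ABO genotype from I^A i × I^A I^B: 1/4 I^A I^A, 1/4 I^A I^B, 1/4 I^A i, 1/4 I^B i.
Crossing each possibility with the father I^B I^B and summing P(type AB): 1/4·1 + 1/4·1/2 + 1/4·1/2 + 1/4·0 = 1/2.

1/2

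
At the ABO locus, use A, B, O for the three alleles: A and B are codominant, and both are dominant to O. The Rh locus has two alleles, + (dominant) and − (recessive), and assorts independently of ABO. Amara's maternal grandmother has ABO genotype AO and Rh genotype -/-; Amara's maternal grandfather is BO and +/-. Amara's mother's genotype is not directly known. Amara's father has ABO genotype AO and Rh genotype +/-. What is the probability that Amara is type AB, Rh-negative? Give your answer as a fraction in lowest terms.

3/64

Amara's mother's ABO genotype from AO × BO: 1/4 AB, 1/4 AO, 1/4 BO, 1/4 OO.
Crossing each possibility with the father AO and summing P(type AB): 1/4·1/4 + 1/4·0 + 1/4·1/4 + 1/4·0 = 1/8.
Similarly for Rh via the mother's Rh distribution: P(Rh-) = 3/8.
Independent loci: 1/8 × 3/8 = 3/64.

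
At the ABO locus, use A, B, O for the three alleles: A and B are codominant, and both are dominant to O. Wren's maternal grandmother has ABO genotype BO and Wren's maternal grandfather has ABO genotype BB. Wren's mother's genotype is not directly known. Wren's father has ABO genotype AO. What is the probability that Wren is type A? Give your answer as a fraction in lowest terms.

Wren's mother's ABO genotype from BO × BB: 1/2 BB, 1/2 BO.
Crossing each possibility with the father AO and summing P(type A): 1/2·0 + 1/2·1/4 = 1/8.

1/8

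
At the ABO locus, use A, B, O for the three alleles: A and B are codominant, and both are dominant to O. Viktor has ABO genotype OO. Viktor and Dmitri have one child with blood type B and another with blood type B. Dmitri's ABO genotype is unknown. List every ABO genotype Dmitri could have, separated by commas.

AB, BB, BO

For each candidate genotype of Dmitri, check whether crossing it with OO can produce every observed child phenotype.
  AA → possible child types {A} ✗
  AB → possible child types {A, B} ✓
  AO → possible child types {O, A} ✗
  BB → possible child types {B} ✓
  BO → possible child types {O, B} ✓
  OO → possible child types {O} ✗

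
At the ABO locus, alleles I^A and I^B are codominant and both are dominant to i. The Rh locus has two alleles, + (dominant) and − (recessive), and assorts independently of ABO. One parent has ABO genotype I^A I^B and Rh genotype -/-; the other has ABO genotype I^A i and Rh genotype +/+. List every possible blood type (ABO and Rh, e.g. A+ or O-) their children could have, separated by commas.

Gametes from I^A I^B × I^A i give offspring ABO genotypes I^A I^A, I^A I^B, I^A i, I^B i, i.e. phenotypes A, B, AB.
Rh cross -/- × +/+ → phenotypes Rh+.
Combining independently: A+, B+, AB+.

A+, B+, AB+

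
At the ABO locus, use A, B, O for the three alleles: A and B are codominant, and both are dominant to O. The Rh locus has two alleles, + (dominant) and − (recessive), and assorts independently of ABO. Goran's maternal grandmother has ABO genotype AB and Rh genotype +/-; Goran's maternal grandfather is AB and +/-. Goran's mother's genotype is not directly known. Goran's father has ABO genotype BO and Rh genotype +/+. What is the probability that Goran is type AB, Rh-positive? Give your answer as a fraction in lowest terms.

Goran's mother's ABO genotype from AB × AB: 1/4 AA, 1/2 AB, 1/4 BB.
Crossing each possibility with the father BO and summing P(type AB): 1/4·1/2 + 1/2·1/4 + 1/4·0 = 1/4.
Similarly for Rh via the mother's Rh distribution: P(Rh+) = 1.
Independent loci: 1/4 × 1 = 1/4.

1/4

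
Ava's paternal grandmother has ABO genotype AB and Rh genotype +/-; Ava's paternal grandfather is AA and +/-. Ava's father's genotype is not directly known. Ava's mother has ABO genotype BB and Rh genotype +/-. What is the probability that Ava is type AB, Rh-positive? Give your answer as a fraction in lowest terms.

9/16

Ava's father's ABO genotype from AB × AA: 1/2 AA, 1/2 AB.
Crossing each possibility with the mother BB and summing P(type AB): 1/2·1 + 1/2·1/2 = 3/4.
Similarly for Rh via the father's Rh distribution: P(Rh+) = 3/4.
Independent loci: 3/4 × 3/4 = 9/16.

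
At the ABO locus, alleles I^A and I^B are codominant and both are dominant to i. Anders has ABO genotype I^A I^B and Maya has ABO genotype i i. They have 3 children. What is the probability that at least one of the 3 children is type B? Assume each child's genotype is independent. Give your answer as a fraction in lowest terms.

ABO cross I^A I^B × i i → 1/2 A, 1/2 B.
So P(type B) = 1/2 per child.
P(none) = (1/2)^3 = 1/8; P(at least one) = 1 − 1/8 = 7/8.

7/8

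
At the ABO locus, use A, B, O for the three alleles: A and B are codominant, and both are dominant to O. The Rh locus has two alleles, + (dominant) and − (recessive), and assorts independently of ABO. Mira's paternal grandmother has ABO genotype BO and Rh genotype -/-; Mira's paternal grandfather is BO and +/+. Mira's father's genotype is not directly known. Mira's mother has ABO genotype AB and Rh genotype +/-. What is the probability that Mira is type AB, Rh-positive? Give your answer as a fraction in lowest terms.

3/16

Mira's father's ABO genotype from BO × BO: 1/4 BB, 1/2 BO, 1/4 OO.
Crossing each possibility with the mother AB and summing P(type AB): 1/4·1/2 + 1/2·1/4 + 1/4·0 = 1/4.
Similarly for Rh via the father's Rh distribution: P(Rh+) = 3/4.
Independent loci: 1/4 × 3/4 = 3/16.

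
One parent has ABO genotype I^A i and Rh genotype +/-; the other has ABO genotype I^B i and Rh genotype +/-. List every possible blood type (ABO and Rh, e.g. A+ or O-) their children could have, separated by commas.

O+, O-, A+, A-, B+, B-, AB+, AB-

Gametes from I^A i × I^B i give offspring ABO genotypes I^A I^B, I^A i, I^B i, i i, i.e. phenotypes O, A, B, AB.
Rh cross +/- × +/- → phenotypes Rh+, Rh-.
Combining independently: O+, O-, A+, A-, B+, B-, AB+, AB-.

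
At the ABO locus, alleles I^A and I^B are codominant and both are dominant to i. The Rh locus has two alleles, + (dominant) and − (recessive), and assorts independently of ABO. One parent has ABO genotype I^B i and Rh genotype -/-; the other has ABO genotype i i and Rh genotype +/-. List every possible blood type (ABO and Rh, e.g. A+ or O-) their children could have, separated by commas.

Gametes from I^B i × i i give offspring ABO genotypes I^B i, i i, i.e. phenotypes O, B.
Rh cross -/- × +/- → phenotypes Rh+, Rh-.
Combining independently: O+, O-, B+, B-.

O+, O-, B+, B-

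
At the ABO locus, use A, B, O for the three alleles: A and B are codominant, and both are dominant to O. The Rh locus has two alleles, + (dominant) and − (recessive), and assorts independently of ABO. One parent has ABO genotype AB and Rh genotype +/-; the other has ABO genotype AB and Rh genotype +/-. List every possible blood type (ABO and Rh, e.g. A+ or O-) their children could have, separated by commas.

Gametes from AB × AB give offspring ABO genotypes AA, AB, BB, i.e. phenotypes A, B, AB.
Rh cross +/- × +/- → phenotypes Rh+, Rh-.
Combining independently: A+, A-, B+, B-, AB+, AB-.

A+, A-, B+, B-, AB+, AB-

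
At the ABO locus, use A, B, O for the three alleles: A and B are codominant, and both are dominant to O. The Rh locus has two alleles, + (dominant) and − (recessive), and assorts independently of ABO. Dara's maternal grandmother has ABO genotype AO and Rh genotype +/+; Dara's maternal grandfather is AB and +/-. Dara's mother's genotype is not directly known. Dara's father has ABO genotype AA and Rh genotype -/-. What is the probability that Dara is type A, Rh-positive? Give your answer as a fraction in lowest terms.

9/16

Dara's mother's ABO genotype from AO × AB: 1/4 AA, 1/4 AB, 1/4 AO, 1/4 BO.
Crossing each possibility with the father AA and summing P(type A): 1/4·1 + 1/4·1/2 + 1/4·1 + 1/4·1/2 = 3/4.
Similarly for Rh via the mother's Rh distribution: P(Rh+) = 3/4.
Independent loci: 3/4 × 3/4 = 9/16.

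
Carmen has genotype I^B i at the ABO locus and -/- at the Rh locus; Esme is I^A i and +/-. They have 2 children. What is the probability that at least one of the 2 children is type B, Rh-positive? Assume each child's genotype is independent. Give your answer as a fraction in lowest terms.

ABO cross I^B i × I^A i → 1/4 O, 1/4 A, 1/4 B, 1/4 AB.
Rh cross -/- × +/- → 1/2 Rh+, 1/2 Rh-; so P(type B, Rh-positive) = 1/4 × 1/2 = 1/8 per child.
P(none) = (7/8)^2 = 49/64; P(at least one) = 1 − 49/64 = 15/64.

15/64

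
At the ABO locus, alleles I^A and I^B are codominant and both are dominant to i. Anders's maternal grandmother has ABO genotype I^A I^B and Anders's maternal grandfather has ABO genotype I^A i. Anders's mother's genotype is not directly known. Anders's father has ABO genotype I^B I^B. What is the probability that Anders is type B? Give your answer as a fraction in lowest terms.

1/2

Anders's mother's ABO genotype from I^A I^B × I^A i: 1/4 I^A I^A, 1/4 I^A I^B, 1/4 I^A i, 1/4 I^B i.
Crossing each possibility with the father I^B I^B and summing P(type B): 1/4·0 + 1/4·1/2 + 1/4·1/2 + 1/4·1 = 1/2.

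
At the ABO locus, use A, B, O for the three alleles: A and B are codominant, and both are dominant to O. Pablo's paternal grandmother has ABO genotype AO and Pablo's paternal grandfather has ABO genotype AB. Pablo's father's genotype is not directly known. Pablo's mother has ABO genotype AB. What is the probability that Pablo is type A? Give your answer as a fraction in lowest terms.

3/8

Pablo's father's ABO genotype from AO × AB: 1/4 AA, 1/4 AB, 1/4 AO, 1/4 BO.
Crossing each possibility with the mother AB and summing P(type A): 1/4·1/2 + 1/4·1/4 + 1/4·1/2 + 1/4·1/4 = 3/8.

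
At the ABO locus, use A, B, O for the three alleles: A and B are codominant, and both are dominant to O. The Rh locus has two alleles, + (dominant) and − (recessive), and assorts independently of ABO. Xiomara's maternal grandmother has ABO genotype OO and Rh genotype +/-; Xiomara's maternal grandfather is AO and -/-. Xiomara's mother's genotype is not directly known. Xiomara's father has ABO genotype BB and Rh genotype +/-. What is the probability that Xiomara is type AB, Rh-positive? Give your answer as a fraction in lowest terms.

5/32

Xiomara's mother's ABO genotype from OO × AO: 1/2 AO, 1/2 OO.
Crossing each possibility with the father BB and summing P(type AB): 1/2·1/2 + 1/2·0 = 1/4.
Similarly for Rh via the mother's Rh distribution: P(Rh+) = 5/8.
Independent loci: 1/4 × 5/8 = 5/32.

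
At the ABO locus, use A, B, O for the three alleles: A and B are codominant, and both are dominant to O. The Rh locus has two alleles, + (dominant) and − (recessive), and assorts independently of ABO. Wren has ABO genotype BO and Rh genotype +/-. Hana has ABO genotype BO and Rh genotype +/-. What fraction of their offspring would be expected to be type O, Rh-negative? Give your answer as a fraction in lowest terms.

ABO cross BO × BO → offspring phenotypes: 1/4 O, 3/4 B.
Rh cross +/- × +/- → 3/4 Rh+, 1/4 Rh-.
Independent loci: P(type O, Rh-negative) = 1/4 × 1/4 = 1/16.

1/16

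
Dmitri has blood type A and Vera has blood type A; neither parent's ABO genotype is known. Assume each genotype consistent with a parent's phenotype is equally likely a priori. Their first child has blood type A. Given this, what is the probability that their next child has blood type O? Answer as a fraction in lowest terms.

1/20

Possible genotypes: Dmitri ∈ {AA, AO}; Vera ∈ {AA, AO}.
Weight each parental genotype pair by prior × P(type-A child):
  AA × AA: posterior weight 4/15; P(next child type O) = 0.
  AA × AO: posterior weight 4/15; P(next child type O) = 0.
  AO × AA: posterior weight 4/15; P(next child type O) = 0.
  AO × AO: posterior weight 1/5; P(next child type O) = 1/4.
Weighted sum = 1/20.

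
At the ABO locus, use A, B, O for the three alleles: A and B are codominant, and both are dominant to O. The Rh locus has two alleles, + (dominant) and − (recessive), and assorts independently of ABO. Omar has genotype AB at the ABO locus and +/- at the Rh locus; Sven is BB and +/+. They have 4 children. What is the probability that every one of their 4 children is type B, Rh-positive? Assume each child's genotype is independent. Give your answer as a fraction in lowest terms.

ABO cross AB × BB → 1/2 B, 1/2 AB.
Rh cross +/- × +/+ → 1 Rh+; so P(type B, Rh-positive) = 1/2 × 1 = 1/2 per child.
All 4 independent: (1/2)^4 = 1/16.

1/16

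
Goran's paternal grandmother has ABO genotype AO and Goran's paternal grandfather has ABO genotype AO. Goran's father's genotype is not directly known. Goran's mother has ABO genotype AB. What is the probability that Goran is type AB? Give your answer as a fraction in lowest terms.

1/4

Goran's father's ABO genotype from AO × AO: 1/4 AA, 1/2 AO, 1/4 OO.
Crossing each possibility with the mother AB and summing P(type AB): 1/4·1/2 + 1/2·1/4 + 1/4·0 = 1/4.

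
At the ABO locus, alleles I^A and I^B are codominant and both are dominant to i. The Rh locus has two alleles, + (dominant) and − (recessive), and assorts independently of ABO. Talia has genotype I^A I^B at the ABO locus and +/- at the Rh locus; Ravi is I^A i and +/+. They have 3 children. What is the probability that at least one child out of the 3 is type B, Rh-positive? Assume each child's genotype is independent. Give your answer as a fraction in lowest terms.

37/64

ABO cross I^A I^B × I^A i → 1/2 A, 1/4 B, 1/4 AB.
Rh cross +/- × +/+ → 1 Rh+; so P(type B, Rh-positive) = 1/4 × 1 = 1/4 per child.
P(none) = (3/4)^3 = 27/64; P(at least one) = 1 − 27/64 = 37/64.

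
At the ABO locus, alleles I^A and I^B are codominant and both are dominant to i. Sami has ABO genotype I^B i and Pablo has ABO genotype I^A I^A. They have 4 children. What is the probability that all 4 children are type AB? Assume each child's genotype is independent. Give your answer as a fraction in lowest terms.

ABO cross I^B i × I^A I^A → 1/2 A, 1/2 AB.
So P(type AB) = 1/2 per child.
All 4 independent: (1/2)^4 = 1/16.

1/16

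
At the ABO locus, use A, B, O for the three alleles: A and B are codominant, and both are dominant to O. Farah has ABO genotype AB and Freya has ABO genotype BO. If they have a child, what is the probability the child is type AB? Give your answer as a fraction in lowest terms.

ABO cross AB × BO → offspring phenotypes: 1/4 A, 1/2 B, 1/4 AB.
So P(type AB) = 1/4.

1/4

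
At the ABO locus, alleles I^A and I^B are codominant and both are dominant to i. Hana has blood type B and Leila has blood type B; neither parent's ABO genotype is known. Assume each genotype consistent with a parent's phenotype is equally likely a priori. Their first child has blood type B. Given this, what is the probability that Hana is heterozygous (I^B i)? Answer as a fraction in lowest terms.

Possible genotypes: Hana ∈ {I^B I^B, I^B i}; Leila ∈ {I^B I^B, I^B i}.
Weight each parental genotype pair by prior × P(type-B child):
  I^B I^B × I^B I^B: posterior weight 4/15.
  I^B I^B × I^B i: posterior weight 4/15.
  I^B i × I^B I^B: posterior weight 4/15.
  I^B i × I^B i: posterior weight 1/5.
Sum the posterior weight over pairs where Hana is I^B i: 7/15.

7/15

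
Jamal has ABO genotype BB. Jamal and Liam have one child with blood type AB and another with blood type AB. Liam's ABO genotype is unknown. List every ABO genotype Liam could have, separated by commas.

AA, AB, AO

For each candidate genotype of Liam, check whether crossing it with BB can produce every observed child phenotype.
  AA → possible child types {AB} ✓
  AB → possible child types {B, AB} ✓
  AO → possible child types {B, AB} ✓
  BB → possible child types {B} ✗
  BO → possible child types {B} ✗
  OO → possible child types {B} ✗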